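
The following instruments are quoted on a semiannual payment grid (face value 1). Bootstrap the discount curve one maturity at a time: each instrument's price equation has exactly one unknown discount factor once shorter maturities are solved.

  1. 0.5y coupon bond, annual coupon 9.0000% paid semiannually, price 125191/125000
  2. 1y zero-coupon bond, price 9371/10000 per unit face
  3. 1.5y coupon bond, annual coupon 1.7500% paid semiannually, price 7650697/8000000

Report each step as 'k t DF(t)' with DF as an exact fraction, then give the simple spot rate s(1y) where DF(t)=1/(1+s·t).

1 1/2 599/625
2 1 9371/10000
3 3/2 2329/2500
s(1y) = (1/(9371/10000) − 1)/(1) = 629/9371 ≈ 6.7122%

step 1 [0.5y] bond c/2=9/200: DF=(125191/125000 − 9/200·(0))/(1+9/200) = 599/625 ≈ 0.958400
step 2 [1y] zero: DF = P = 9371/10000 ≈ 0.937100
step 3 [1.5y] bond c/2=7/800: DF=(7650697/8000000 − 7/800·(0.958400+0.937100))/(1+7/800) = 2329/2500 ≈ 0.931600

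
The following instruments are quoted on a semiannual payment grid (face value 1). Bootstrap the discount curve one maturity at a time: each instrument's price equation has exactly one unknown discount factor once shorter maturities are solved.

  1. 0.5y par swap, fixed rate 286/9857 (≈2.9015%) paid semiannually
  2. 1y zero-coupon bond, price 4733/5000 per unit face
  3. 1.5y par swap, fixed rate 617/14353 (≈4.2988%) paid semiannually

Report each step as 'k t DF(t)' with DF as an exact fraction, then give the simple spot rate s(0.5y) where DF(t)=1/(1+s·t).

1 1/2 9857/10000
2 1 4733/5000
3 3/2 9383/10000
s(0.5y) = (1/(9857/10000) − 1)/(1/2) = 286/9857 ≈ 2.9015%

step 1 [0.5y] swap r/2=143/9857: DF=(1 − 143/9857·(0))/(1+143/9857) = 9857/10000 ≈ 0.985700
step 2 [1y] zero: DF = P = 4733/5000 ≈ 0.946600
step 3 [1.5y] swap r/2=617/28706: DF=(1 − 617/28706·(0.985700+0.946600))/(1+617/28706) = 9383/10000 ≈ 0.938300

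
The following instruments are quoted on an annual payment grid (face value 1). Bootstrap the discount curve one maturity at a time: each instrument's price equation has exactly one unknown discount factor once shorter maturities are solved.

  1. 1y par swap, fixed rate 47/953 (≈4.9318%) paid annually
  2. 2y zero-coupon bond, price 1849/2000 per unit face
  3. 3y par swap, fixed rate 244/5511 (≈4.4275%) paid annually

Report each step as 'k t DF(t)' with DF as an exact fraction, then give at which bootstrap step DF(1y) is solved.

1 1 953/1000
2 2 1849/2000
3 3 439/500
DF(1y) is solved at step 1

step 1 [1y] swap r/1=47/953: DF=(1 − 47/953·(0))/(1+47/953) = 953/1000 ≈ 0.953000
step 2 [2y] zero: DF = P = 1849/2000 ≈ 0.924500
step 3 [3y] swap r/1=244/5511: DF=(1 − 244/5511·(0.953000+0.924500))/(1+244/5511) = 439/500 ≈ 0.878000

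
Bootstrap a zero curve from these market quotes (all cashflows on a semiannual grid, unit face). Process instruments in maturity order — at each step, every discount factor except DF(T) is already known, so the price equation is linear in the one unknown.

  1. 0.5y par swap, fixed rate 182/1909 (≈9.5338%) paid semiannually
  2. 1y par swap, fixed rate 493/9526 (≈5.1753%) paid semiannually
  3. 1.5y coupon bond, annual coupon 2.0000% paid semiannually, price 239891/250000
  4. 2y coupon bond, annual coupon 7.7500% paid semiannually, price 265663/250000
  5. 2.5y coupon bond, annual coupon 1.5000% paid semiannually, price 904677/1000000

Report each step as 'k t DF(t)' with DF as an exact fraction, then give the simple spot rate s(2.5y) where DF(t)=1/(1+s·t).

step 1 [0.5y] swap r/2=91/1909: DF=(1 − 91/1909·(0))/(1+91/1909) = 1909/2000 ≈ 0.954500
step 2 [1y] swap r/2=493/19052: DF=(1 − 493/19052·(0.954500))/(1+493/19052) = 9507/10000 ≈ 0.950700
step 3 [1.5y] bond c/2=1/100: DF=(239891/250000 − 1/100·(0.954500+0.950700))/(1+1/100) = 582/625 ≈ 0.931200
step 4 [2y] bond c/2=31/800: DF=(265663/250000 − 31/800·(0.954500+0.950700+0.931200))/(1+31/800) = 2293/2500 ≈ 0.917200
step 5 [2.5y] bond c/2=3/400: DF=(904677/1000000 − 3/400·(0.954500+0.950700+0.931200+0.917200))/(1+3/400) = 87/100 ≈ 0.870000

1 1/2 1909/2000
2 1 9507/10000
3 3/2 582/625
4 2 2293/2500
5 5/2 87/100
s(2.5y) = (1/(87/100) − 1)/(5/2) = 26/435 ≈ 5.9770%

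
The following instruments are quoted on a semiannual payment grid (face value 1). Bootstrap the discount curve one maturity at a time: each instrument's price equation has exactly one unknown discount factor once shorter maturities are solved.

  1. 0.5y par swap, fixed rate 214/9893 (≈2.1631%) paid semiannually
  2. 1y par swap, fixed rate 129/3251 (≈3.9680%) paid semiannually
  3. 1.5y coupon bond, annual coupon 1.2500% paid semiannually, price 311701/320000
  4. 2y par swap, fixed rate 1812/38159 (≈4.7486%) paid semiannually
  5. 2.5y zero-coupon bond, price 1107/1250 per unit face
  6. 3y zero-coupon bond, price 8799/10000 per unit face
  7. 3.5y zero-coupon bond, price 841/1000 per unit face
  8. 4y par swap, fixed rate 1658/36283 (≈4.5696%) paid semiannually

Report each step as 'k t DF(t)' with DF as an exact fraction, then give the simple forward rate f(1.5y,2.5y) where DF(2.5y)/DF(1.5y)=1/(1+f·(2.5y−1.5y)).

1 1/2 9893/10000
2 1 9613/10000
3 3/2 9559/10000
4 2 4547/5000
5 5/2 1107/1250
6 3 8799/10000
7 7/2 841/1000
8 4 4171/5000
f(1.5y,2.5y) = ((9559/10000)/(1107/1250) − 1)/(1) = 703/8856 ≈ 7.9381%

step 1 [0.5y] swap r/2=107/9893: DF=(1 − 107/9893·(0))/(1+107/9893) = 9893/10000 ≈ 0.989300
step 2 [1y] swap r/2=129/6502: DF=(1 − 129/6502·(0.989300))/(1+129/6502) = 9613/10000 ≈ 0.961300
step 3 [1.5y] bond c/2=1/160: DF=(311701/320000 − 1/160·(0.989300+0.961300))/(1+1/160) = 9559/10000 ≈ 0.955900
step 4 [2y] swap r/2=906/38159: DF=(1 − 906/38159·(0.989300+0.961300+0.955900))/(1+906/38159) = 4547/5000 ≈ 0.909400
step 5 [2.5y] zero: DF = P = 1107/1250 ≈ 0.885600
step 6 [3y] zero: DF = P = 8799/10000 ≈ 0.879900
step 7 [3.5y] zero: DF = P = 841/1000 ≈ 0.841000
step 8 [4y] swap r/2=829/36283: DF=(1 − 829/36283·(0.989300+0.961300+0.955900+0.909400+0.885600+0.879900+0.841000))/(1+829/36283) = 4171/5000 ≈ 0.834200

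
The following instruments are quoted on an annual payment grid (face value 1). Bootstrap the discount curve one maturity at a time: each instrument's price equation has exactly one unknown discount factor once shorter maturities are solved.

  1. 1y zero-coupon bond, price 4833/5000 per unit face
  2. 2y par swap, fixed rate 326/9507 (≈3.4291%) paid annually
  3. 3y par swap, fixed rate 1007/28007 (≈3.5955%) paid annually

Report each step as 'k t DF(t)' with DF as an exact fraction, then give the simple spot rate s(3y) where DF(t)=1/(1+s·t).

1 1 4833/5000
2 2 2337/2500
3 3 8993/10000
s(3y) = (1/(8993/10000) − 1)/(3) = 1007/26979 ≈ 3.7325%

step 1 [1y] zero: DF = P = 4833/5000 ≈ 0.966600
step 2 [2y] swap r/1=326/9507: DF=(1 − 326/9507·(0.966600))/(1+326/9507) = 2337/2500 ≈ 0.934800
step 3 [3y] swap r/1=1007/28007: DF=(1 − 1007/28007·(0.966600+0.934800))/(1+1007/28007) = 8993/10000 ≈ 0.899300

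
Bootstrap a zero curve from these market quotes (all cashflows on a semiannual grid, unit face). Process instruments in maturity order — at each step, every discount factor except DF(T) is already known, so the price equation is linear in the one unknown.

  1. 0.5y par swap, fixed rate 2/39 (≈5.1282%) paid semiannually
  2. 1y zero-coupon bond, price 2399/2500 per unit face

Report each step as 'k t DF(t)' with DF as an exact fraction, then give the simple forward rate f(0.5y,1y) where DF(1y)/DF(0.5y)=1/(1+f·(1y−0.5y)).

step 1 [0.5y] swap r/2=1/39: DF=(1 − 1/39·(0))/(1+1/39) = 39/40 ≈ 0.975000
step 2 [1y] zero: DF = P = 2399/2500 ≈ 0.959600

1 1/2 39/40
2 1 2399/2500
f(0.5y,1y) = ((39/40)/(2399/2500) − 1)/(1/2) = 77/2399 ≈ 3.2097%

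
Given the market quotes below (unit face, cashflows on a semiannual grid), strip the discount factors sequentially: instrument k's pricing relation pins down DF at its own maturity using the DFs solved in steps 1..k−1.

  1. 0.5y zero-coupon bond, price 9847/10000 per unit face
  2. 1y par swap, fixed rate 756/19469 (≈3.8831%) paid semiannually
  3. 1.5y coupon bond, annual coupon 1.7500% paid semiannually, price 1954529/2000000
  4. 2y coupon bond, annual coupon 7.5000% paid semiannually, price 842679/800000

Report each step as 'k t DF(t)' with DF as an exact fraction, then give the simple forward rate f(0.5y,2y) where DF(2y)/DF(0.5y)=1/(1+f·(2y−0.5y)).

1 1/2 9847/10000
2 1 4811/5000
3 3/2 9519/10000
4 2 1821/2000
f(0.5y,2y) = ((9847/10000)/(1821/2000) − 1)/(3/2) = 1484/27315 ≈ 5.4329%

step 1 [0.5y] zero: DF = P = 9847/10000 ≈ 0.984700
step 2 [1y] swap r/2=378/19469: DF=(1 − 378/19469·(0.984700))/(1+378/19469) = 4811/5000 ≈ 0.962200
step 3 [1.5y] bond c/2=7/800: DF=(1954529/2000000 − 7/800·(0.984700+0.962200))/(1+7/800) = 9519/10000 ≈ 0.951900
step 4 [2y] bond c/2=3/80: DF=(842679/800000 − 3/80·(0.984700+0.962200+0.951900))/(1+3/80) = 1821/2000 ≈ 0.910500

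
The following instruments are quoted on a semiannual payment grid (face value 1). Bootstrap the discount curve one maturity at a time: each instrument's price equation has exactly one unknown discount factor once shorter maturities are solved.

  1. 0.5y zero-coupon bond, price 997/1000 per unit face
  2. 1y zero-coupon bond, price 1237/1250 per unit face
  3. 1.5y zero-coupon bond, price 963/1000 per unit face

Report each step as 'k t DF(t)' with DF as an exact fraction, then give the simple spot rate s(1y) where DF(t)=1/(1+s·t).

step 1 [0.5y] zero: DF = P = 997/1000 ≈ 0.997000
step 2 [1y] zero: DF = P = 1237/1250 ≈ 0.989600
step 3 [1.5y] zero: DF = P = 963/1000 ≈ 0.963000

1 1/2 997/1000
2 1 1237/1250
3 3/2 963/1000
s(1y) = (1/(1237/1250) − 1)/(1) = 13/1237 ≈ 1.0509%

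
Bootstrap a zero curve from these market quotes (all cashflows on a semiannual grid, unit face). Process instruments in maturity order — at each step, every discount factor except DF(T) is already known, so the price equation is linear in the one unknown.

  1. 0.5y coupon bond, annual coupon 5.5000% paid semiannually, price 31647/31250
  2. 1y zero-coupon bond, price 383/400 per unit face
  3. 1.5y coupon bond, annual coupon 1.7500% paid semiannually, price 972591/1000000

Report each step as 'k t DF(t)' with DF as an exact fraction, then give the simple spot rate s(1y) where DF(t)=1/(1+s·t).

step 1 [0.5y] bond c/2=11/400: DF=(31647/31250 − 11/400·(0))/(1+11/400) = 616/625 ≈ 0.985600
step 2 [1y] zero: DF = P = 383/400 ≈ 0.957500
step 3 [1.5y] bond c/2=7/800: DF=(972591/1000000 − 7/800·(0.985600+0.957500))/(1+7/800) = 9473/10000 ≈ 0.947300

1 1/2 616/625
2 1 383/400
3 3/2 9473/10000
s(1y) = (1/(383/400) − 1)/(1) = 17/383 ≈ 4.4386%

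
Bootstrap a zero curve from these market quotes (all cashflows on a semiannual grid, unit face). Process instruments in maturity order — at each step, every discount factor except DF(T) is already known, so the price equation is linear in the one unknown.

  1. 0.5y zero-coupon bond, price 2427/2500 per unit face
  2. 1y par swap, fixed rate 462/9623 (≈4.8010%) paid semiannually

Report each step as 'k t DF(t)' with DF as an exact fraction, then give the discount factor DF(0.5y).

step 1 [0.5y] zero: DF = P = 2427/2500 ≈ 0.970800
step 2 [1y] swap r/2=231/9623: DF=(1 − 231/9623·(0.970800))/(1+231/9623) = 4769/5000 ≈ 0.953800

1 1/2 2427/2500
2 1 4769/5000
DF(0.5y) = 2427/2500 ≈ 0.970800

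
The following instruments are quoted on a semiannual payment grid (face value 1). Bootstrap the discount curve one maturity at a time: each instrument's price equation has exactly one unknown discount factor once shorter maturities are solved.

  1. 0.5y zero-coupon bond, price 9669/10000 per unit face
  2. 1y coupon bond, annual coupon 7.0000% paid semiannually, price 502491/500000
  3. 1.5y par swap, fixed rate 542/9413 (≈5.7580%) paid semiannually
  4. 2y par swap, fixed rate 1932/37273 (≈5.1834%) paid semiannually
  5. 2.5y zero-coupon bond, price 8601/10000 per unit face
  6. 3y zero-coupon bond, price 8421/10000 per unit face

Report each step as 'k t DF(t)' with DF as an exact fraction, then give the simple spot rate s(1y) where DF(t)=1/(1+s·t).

1 1/2 9669/10000
2 1 9383/10000
3 3/2 9187/10000
4 2 4517/5000
5 5/2 8601/10000
6 3 8421/10000
s(1y) = (1/(9383/10000) − 1)/(1) = 617/9383 ≈ 6.5757%

step 1 [0.5y] zero: DF = P = 9669/10000 ≈ 0.966900
step 2 [1y] bond c/2=7/200: DF=(502491/500000 − 7/200·(0.966900))/(1+7/200) = 9383/10000 ≈ 0.938300
step 3 [1.5y] swap r/2=271/9413: DF=(1 − 271/9413·(0.966900+0.938300))/(1+271/9413) = 9187/10000 ≈ 0.918700
step 4 [2y] swap r/2=966/37273: DF=(1 − 966/37273·(0.966900+0.938300+0.918700))/(1+966/37273) = 4517/5000 ≈ 0.903400
step 5 [2.5y] zero: DF = P = 8601/10000 ≈ 0.860100
step 6 [3y] zero: DF = P = 8421/10000 ≈ 0.842100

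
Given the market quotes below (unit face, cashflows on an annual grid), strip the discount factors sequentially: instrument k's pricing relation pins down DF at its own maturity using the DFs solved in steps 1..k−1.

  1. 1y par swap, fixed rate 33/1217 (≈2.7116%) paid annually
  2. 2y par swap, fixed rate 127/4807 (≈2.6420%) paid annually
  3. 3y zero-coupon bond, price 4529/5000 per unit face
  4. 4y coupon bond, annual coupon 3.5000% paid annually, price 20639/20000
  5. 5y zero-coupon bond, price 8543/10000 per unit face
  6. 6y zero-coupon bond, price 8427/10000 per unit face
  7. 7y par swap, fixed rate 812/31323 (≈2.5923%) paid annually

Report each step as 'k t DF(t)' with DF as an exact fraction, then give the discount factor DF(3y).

step 1 [1y] swap r/1=33/1217: DF=(1 − 33/1217·(0))/(1+33/1217) = 1217/1250 ≈ 0.973600
step 2 [2y] swap r/1=127/4807: DF=(1 − 127/4807·(0.973600))/(1+127/4807) = 2373/2500 ≈ 0.949200
step 3 [3y] zero: DF = P = 4529/5000 ≈ 0.905800
step 4 [4y] bond c/1=7/200: DF=(20639/20000 − 7/200·(0.973600+0.949200+0.905800))/(1+7/200) = 4507/5000 ≈ 0.901400
step 5 [5y] zero: DF = P = 8543/10000 ≈ 0.854300
step 6 [6y] zero: DF = P = 8427/10000 ≈ 0.842700
step 7 [7y] swap r/1=812/31323: DF=(1 − 812/31323·(0.973600+0.949200+0.905800+0.901400+0.854300+0.842700))/(1+812/31323) = 1047/1250 ≈ 0.837600

1 1 1217/1250
2 2 2373/2500
3 3 4529/5000
4 4 4507/5000
5 5 8543/10000
6 6 8427/10000
7 7 1047/1250
DF(3y) = 4529/5000 ≈ 0.905800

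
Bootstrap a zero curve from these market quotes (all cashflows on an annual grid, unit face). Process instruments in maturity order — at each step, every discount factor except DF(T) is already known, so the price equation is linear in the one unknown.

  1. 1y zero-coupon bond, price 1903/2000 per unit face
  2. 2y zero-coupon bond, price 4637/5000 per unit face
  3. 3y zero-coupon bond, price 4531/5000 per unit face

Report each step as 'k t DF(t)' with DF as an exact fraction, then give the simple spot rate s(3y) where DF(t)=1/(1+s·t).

1 1 1903/2000
2 2 4637/5000
3 3 4531/5000
s(3y) = (1/(4531/5000) − 1)/(3) = 469/13593 ≈ 3.4503%

step 1 [1y] zero: DF = P = 1903/2000 ≈ 0.951500
step 2 [2y] zero: DF = P = 4637/5000 ≈ 0.927400
step 3 [3y] zero: DF = P = 4531/5000 ≈ 0.906200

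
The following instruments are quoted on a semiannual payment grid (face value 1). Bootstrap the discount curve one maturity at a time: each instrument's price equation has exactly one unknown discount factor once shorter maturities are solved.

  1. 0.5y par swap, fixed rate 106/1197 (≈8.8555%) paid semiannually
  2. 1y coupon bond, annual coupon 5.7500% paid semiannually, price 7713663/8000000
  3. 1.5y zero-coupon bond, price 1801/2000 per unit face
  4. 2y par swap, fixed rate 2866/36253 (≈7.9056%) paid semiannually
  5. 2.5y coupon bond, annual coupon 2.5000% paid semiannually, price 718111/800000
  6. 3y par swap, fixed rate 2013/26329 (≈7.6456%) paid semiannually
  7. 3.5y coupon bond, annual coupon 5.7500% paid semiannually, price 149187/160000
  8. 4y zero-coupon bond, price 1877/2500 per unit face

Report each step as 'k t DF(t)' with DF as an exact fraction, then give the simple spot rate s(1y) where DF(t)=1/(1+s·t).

step 1 [0.5y] swap r/2=53/1197: DF=(1 − 53/1197·(0))/(1+53/1197) = 1197/1250 ≈ 0.957600
step 2 [1y] bond c/2=23/800: DF=(7713663/8000000 − 23/800·(0.957600))/(1+23/800) = 1821/2000 ≈ 0.910500
step 3 [1.5y] zero: DF = P = 1801/2000 ≈ 0.900500
step 4 [2y] swap r/2=1433/36253: DF=(1 − 1433/36253·(0.957600+0.910500+0.900500))/(1+1433/36253) = 8567/10000 ≈ 0.856700
step 5 [2.5y] bond c/2=1/80: DF=(718111/800000 − 1/80·(0.957600+0.910500+0.900500+0.856700))/(1+1/80) = 4209/5000 ≈ 0.841800
step 6 [3y] swap r/2=2013/52658: DF=(1 − 2013/52658·(0.957600+0.910500+0.900500+0.856700+0.841800))/(1+2013/52658) = 7987/10000 ≈ 0.798700
step 7 [3.5y] bond c/2=23/800: DF=(149187/160000 − 23/800·(0.957600+0.910500+0.900500+0.856700+0.841800+0.798700))/(1+23/800) = 949/1250 ≈ 0.759200
step 8 [4y] zero: DF = P = 1877/2500 ≈ 0.750800

1 1/2 1197/1250
2 1 1821/2000
3 3/2 1801/2000
4 2 8567/10000
5 5/2 4209/5000
6 3 7987/10000
7 7/2 949/1250
8 4 1877/2500
s(1y) = (1/(1821/2000) − 1)/(1) = 179/1821 ≈ 9.8298%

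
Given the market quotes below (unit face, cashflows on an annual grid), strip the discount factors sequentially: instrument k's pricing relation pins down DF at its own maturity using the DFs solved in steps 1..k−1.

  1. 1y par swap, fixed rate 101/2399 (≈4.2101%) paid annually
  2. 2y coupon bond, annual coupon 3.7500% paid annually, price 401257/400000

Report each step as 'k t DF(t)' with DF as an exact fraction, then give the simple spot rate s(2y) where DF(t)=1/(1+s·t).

1 1 2399/2500
2 2 4661/5000
s(2y) = (1/(4661/5000) − 1)/(2) = 339/9322 ≈ 3.6366%

step 1 [1y] swap r/1=101/2399: DF=(1 − 101/2399·(0))/(1+101/2399) = 2399/2500 ≈ 0.959600
step 2 [2y] bond c/1=3/80: DF=(401257/400000 − 3/80·(0.959600))/(1+3/80) = 4661/5000 ≈ 0.932200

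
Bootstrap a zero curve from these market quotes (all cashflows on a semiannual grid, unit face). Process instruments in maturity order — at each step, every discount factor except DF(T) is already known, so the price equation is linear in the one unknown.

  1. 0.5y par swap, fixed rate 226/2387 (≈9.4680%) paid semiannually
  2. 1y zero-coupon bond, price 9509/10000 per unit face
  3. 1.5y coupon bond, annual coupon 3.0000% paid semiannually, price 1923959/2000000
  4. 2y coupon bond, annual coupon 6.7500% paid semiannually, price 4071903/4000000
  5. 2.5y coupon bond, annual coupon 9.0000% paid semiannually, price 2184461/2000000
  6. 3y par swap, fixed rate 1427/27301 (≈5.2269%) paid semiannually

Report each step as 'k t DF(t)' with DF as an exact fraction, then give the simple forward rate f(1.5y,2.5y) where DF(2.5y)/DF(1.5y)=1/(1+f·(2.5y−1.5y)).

step 1 [0.5y] swap r/2=113/2387: DF=(1 − 113/2387·(0))/(1+113/2387) = 2387/2500 ≈ 0.954800
step 2 [1y] zero: DF = P = 9509/10000 ≈ 0.950900
step 3 [1.5y] bond c/2=3/200: DF=(1923959/2000000 − 3/200·(0.954800+0.950900))/(1+3/200) = 2299/2500 ≈ 0.919600
step 4 [2y] bond c/2=27/800: DF=(4071903/4000000 − 27/800·(0.954800+0.950900+0.919600))/(1+27/800) = 357/400 ≈ 0.892500
step 5 [2.5y] bond c/2=9/200: DF=(2184461/2000000 − 9/200·(0.954800+0.950900+0.919600+0.892500))/(1+9/200) = 8851/10000 ≈ 0.885100
step 6 [3y] swap r/2=1427/54602: DF=(1 − 1427/54602·(0.954800+0.950900+0.919600+0.892500+0.885100))/(1+1427/54602) = 8573/10000 ≈ 0.857300

1 1/2 2387/2500
2 1 9509/10000
3 3/2 2299/2500
4 2 357/400
5 5/2 8851/10000
6 3 8573/10000
f(1.5y,2.5y) = ((2299/2500)/(8851/10000) − 1)/(1) = 345/8851 ≈ 3.8979%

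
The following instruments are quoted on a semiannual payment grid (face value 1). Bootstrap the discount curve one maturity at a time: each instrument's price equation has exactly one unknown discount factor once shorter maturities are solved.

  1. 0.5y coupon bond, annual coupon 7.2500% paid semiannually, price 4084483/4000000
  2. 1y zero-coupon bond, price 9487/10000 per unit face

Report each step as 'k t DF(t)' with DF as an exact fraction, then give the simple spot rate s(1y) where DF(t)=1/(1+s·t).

step 1 [0.5y] bond c/2=29/800: DF=(4084483/4000000 − 29/800·(0))/(1+29/800) = 4927/5000 ≈ 0.985400
step 2 [1y] zero: DF = P = 9487/10000 ≈ 0.948700

1 1/2 4927/5000
2 1 9487/10000
s(1y) = (1/(9487/10000) − 1)/(1) = 513/9487 ≈ 5.4074%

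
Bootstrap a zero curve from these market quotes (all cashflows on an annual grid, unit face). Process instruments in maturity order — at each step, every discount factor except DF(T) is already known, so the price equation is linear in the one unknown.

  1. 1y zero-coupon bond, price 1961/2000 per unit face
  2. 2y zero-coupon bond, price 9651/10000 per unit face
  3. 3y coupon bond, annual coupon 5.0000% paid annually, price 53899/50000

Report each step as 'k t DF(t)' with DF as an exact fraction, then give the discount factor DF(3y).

1 1 1961/2000
2 2 9651/10000
3 3 467/500
DF(3y) = 467/500 ≈ 0.934000

step 1 [1y] zero: DF = P = 1961/2000 ≈ 0.980500
step 2 [2y] zero: DF = P = 9651/10000 ≈ 0.965100
step 3 [3y] bond c/1=1/20: DF=(53899/50000 − 1/20·(0.980500+0.965100))/(1+1/20) = 467/500 ≈ 0.934000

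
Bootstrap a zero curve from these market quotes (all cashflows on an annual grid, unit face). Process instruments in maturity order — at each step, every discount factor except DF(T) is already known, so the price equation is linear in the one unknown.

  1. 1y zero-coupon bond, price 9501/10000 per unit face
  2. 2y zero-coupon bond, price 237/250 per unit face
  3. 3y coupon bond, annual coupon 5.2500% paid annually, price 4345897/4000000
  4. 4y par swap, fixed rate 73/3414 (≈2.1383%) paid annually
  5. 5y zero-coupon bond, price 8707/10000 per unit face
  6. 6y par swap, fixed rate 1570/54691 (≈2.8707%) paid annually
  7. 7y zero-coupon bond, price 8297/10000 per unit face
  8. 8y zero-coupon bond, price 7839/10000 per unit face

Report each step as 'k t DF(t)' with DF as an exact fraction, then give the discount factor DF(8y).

1 1 9501/10000
2 2 237/250
3 3 586/625
4 4 9197/10000
5 5 8707/10000
6 6 843/1000
7 7 8297/10000
8 8 7839/10000
DF(8y) = 7839/10000 ≈ 0.783900

step 1 [1y] zero: DF = P = 9501/10000 ≈ 0.950100
step 2 [2y] zero: DF = P = 237/250 ≈ 0.948000
step 3 [3y] bond c/1=21/400: DF=(4345897/4000000 − 21/400·(0.950100+0.948000))/(1+21/400) = 586/625 ≈ 0.937600
step 4 [4y] swap r/1=73/3414: DF=(1 − 73/3414·(0.950100+0.948000+0.937600))/(1+73/3414) = 9197/10000 ≈ 0.919700
step 5 [5y] zero: DF = P = 8707/10000 ≈ 0.870700
step 6 [6y] swap r/1=1570/54691: DF=(1 − 1570/54691·(0.950100+0.948000+0.937600+0.919700+0.870700))/(1+1570/54691) = 843/1000 ≈ 0.843000
step 7 [7y] zero: DF = P = 8297/10000 ≈ 0.829700
step 8 [8y] zero: DF = P = 7839/10000 ≈ 0.783900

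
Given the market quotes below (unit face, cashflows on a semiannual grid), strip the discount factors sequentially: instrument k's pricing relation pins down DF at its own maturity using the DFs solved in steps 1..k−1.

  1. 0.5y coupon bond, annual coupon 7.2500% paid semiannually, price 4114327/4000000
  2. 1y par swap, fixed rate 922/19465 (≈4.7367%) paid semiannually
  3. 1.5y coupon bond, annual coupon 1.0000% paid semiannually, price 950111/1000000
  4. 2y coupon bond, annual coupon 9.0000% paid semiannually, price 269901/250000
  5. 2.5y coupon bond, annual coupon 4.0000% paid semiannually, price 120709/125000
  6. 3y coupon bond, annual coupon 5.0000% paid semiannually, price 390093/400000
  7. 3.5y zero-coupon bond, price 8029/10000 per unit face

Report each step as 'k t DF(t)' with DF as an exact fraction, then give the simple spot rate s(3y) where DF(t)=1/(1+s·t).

1 1/2 4963/5000
2 1 9539/10000
3 3/2 9357/10000
4 2 909/1000
5 5/2 2181/2500
6 3 8377/10000
7 7/2 8029/10000
s(3y) = (1/(8377/10000) − 1)/(3) = 541/8377 ≈ 6.4582%

step 1 [0.5y] bond c/2=29/800: DF=(4114327/4000000 − 29/800·(0))/(1+29/800) = 4963/5000 ≈ 0.992600
step 2 [1y] swap r/2=461/19465: DF=(1 − 461/19465·(0.992600))/(1+461/19465) = 9539/10000 ≈ 0.953900
step 3 [1.5y] bond c/2=1/200: DF=(950111/1000000 − 1/200·(0.992600+0.953900))/(1+1/200) = 9357/10000 ≈ 0.935700
step 4 [2y] bond c/2=9/200: DF=(269901/250000 − 9/200·(0.992600+0.953900+0.935700))/(1+9/200) = 909/1000 ≈ 0.909000
step 5 [2.5y] bond c/2=1/50: DF=(120709/125000 − 1/50·(0.992600+0.953900+0.935700+0.909000))/(1+1/50) = 2181/2500 ≈ 0.872400
step 6 [3y] bond c/2=1/40: DF=(390093/400000 − 1/40·(0.992600+0.953900+0.935700+0.909000+0.872400))/(1+1/40) = 8377/10000 ≈ 0.837700
step 7 [3.5y] zero: DF = P = 8029/10000 ≈ 0.802900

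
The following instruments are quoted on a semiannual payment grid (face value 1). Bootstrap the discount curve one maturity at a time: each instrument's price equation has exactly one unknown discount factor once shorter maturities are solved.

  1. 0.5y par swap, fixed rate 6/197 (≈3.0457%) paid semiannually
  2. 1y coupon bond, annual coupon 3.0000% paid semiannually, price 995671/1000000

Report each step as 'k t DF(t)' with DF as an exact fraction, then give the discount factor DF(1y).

1 1/2 197/200
2 1 604/625
DF(1y) = 604/625 ≈ 0.966400

step 1 [0.5y] swap r/2=3/197: DF=(1 − 3/197·(0))/(1+3/197) = 197/200 ≈ 0.985000
step 2 [1y] bond c/2=3/200: DF=(995671/1000000 − 3/200·(0.985000))/(1+3/200) = 604/625 ≈ 0.966400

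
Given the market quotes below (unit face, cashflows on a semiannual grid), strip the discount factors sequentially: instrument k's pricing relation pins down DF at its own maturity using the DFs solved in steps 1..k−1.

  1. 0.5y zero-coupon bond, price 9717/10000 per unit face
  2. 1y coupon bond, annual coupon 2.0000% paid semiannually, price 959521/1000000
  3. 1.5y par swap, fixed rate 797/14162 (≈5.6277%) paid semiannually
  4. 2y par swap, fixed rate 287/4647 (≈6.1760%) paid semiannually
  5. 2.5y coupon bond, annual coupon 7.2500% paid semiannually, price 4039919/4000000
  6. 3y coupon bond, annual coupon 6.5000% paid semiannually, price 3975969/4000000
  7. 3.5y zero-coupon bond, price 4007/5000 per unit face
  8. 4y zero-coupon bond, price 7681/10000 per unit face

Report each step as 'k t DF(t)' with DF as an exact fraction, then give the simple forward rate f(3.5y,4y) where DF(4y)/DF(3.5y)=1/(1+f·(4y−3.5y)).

step 1 [0.5y] zero: DF = P = 9717/10000 ≈ 0.971700
step 2 [1y] bond c/2=1/100: DF=(959521/1000000 − 1/100·(0.971700))/(1+1/100) = 2351/2500 ≈ 0.940400
step 3 [1.5y] swap r/2=797/28324: DF=(1 − 797/28324·(0.971700+0.940400))/(1+797/28324) = 9203/10000 ≈ 0.920300
step 4 [2y] swap r/2=287/9294: DF=(1 − 287/9294·(0.971700+0.940400+0.920300))/(1+287/9294) = 2213/2500 ≈ 0.885200
step 5 [2.5y] bond c/2=29/800: DF=(4039919/4000000 − 29/800·(0.971700+0.940400+0.920300+0.885200))/(1+29/800) = 4223/5000 ≈ 0.844600
step 6 [3y] bond c/2=13/400: DF=(3975969/4000000 − 13/400·(0.971700+0.940400+0.920300+0.885200+0.844600))/(1+13/400) = 8191/10000 ≈ 0.819100
step 7 [3.5y] zero: DF = P = 4007/5000 ≈ 0.801400
step 8 [4y] zero: DF = P = 7681/10000 ≈ 0.768100

1 1/2 9717/10000
2 1 2351/2500
3 3/2 9203/10000
4 2 2213/2500
5 5/2 4223/5000
6 3 8191/10000
7 7/2 4007/5000
8 4 7681/10000
f(3.5y,4y) = ((4007/5000)/(7681/10000) − 1)/(1/2) = 666/7681 ≈ 8.6707%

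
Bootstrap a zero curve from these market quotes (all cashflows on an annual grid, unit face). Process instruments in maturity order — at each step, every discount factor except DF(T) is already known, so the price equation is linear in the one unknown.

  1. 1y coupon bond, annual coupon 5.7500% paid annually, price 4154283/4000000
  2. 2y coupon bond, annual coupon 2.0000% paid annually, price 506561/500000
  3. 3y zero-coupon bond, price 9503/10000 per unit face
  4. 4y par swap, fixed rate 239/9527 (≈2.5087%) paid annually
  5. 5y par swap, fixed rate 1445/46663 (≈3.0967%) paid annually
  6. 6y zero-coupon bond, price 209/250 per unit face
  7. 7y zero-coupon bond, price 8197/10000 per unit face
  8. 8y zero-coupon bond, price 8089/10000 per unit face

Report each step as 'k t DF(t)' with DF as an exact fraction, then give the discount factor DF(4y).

1 1 9821/10000
2 2 487/500
3 3 9503/10000
4 4 2261/2500
5 5 1711/2000
6 6 209/250
7 7 8197/10000
8 8 8089/10000
DF(4y) = 2261/2500 ≈ 0.904400

step 1 [1y] bond c/1=23/400: DF=(4154283/4000000 − 23/400·(0))/(1+23/400) = 9821/10000 ≈ 0.982100
step 2 [2y] bond c/1=1/50: DF=(506561/500000 − 1/50·(0.982100))/(1+1/50) = 487/500 ≈ 0.974000
step 3 [3y] zero: DF = P = 9503/10000 ≈ 0.950300
step 4 [4y] swap r/1=239/9527: DF=(1 − 239/9527·(0.982100+0.974000+0.950300))/(1+239/9527) = 2261/2500 ≈ 0.904400
step 5 [5y] swap r/1=1445/46663: DF=(1 − 1445/46663·(0.982100+0.974000+0.950300+0.904400))/(1+1445/46663) = 1711/2000 ≈ 0.855500
step 6 [6y] zero: DF = P = 209/250 ≈ 0.836000
step 7 [7y] zero: DF = P = 8197/10000 ≈ 0.819700
step 8 [8y] zero: DF = P = 8089/10000 ≈ 0.808900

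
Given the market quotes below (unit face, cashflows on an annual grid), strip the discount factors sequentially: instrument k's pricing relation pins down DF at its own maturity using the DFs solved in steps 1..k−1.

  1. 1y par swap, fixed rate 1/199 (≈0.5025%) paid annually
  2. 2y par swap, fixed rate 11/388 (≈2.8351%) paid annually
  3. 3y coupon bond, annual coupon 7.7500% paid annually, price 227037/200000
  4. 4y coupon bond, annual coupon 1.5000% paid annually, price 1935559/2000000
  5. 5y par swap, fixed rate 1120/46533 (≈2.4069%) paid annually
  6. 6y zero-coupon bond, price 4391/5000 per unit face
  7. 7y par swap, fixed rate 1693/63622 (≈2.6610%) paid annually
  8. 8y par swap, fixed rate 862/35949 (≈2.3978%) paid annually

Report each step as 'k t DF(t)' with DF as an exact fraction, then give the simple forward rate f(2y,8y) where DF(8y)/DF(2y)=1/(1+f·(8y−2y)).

1 1 199/200
2 2 189/200
3 3 457/500
4 4 9113/10000
5 5 111/125
6 6 4391/5000
7 7 8307/10000
8 8 2069/2500
f(2y,8y) = ((189/200)/(2069/2500) − 1)/(6) = 587/24828 ≈ 2.3643%

step 1 [1y] swap r/1=1/199: DF=(1 − 1/199·(0))/(1+1/199) = 199/200 ≈ 0.995000
step 2 [2y] swap r/1=11/388: DF=(1 − 11/388·(0.995000))/(1+11/388) = 189/200 ≈ 0.945000
step 3 [3y] bond c/1=31/400: DF=(227037/200000 − 31/400·(0.995000+0.945000))/(1+31/400) = 457/500 ≈ 0.914000
step 4 [4y] bond c/1=3/200: DF=(1935559/2000000 − 3/200·(0.995000+0.945000+0.914000))/(1+3/200) = 9113/10000 ≈ 0.911300
step 5 [5y] swap r/1=1120/46533: DF=(1 − 1120/46533·(0.995000+0.945000+0.914000+0.911300))/(1+1120/46533) = 111/125 ≈ 0.888000
step 6 [6y] zero: DF = P = 4391/5000 ≈ 0.878200
step 7 [7y] swap r/1=1693/63622: DF=(1 − 1693/63622·(0.995000+0.945000+0.914000+0.911300+0.888000+0.878200))/(1+1693/63622) = 8307/10000 ≈ 0.830700
step 8 [8y] swap r/1=862/35949: DF=(1 − 862/35949·(0.995000+0.945000+0.914000+0.911300+0.888000+0.878200+0.830700))/(1+862/35949) = 2069/2500 ≈ 0.827600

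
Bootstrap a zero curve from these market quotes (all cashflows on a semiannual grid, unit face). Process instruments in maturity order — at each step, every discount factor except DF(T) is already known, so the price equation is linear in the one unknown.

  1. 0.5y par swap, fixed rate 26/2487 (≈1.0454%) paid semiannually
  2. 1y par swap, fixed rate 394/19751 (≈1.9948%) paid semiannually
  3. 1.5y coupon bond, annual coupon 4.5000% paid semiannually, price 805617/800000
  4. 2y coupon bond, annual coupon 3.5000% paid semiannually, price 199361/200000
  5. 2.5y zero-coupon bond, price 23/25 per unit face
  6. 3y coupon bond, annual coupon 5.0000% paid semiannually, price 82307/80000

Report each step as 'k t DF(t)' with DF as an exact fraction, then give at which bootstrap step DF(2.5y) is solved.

1 1/2 2487/2500
2 1 9803/10000
3 3/2 4707/5000
4 2 1859/2000
5 5/2 23/25
6 3 71/80
DF(2.5y) is solved at step 5

step 1 [0.5y] swap r/2=13/2487: DF=(1 − 13/2487·(0))/(1+13/2487) = 2487/2500 ≈ 0.994800
step 2 [1y] swap r/2=197/19751: DF=(1 − 197/19751·(0.994800))/(1+197/19751) = 9803/10000 ≈ 0.980300
step 3 [1.5y] bond c/2=9/400: DF=(805617/800000 − 9/400·(0.994800+0.980300))/(1+9/400) = 4707/5000 ≈ 0.941400
step 4 [2y] bond c/2=7/400: DF=(199361/200000 − 7/400·(0.994800+0.980300+0.941400))/(1+7/400) = 1859/2000 ≈ 0.929500
step 5 [2.5y] zero: DF = P = 23/25 ≈ 0.920000
step 6 [3y] bond c/2=1/40: DF=(82307/80000 − 1/40·(0.994800+0.980300+0.941400+0.929500+0.920000))/(1+1/40) = 71/80 ≈ 0.887500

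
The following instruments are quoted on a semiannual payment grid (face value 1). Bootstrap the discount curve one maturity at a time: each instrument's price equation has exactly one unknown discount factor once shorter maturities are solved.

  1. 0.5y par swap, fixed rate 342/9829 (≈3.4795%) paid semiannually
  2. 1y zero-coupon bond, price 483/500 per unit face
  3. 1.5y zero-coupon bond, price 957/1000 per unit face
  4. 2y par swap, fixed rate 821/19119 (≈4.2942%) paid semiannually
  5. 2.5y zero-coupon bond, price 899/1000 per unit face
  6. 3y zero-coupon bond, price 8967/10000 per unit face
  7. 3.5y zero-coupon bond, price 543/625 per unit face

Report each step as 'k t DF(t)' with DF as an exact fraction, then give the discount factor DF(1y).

step 1 [0.5y] swap r/2=171/9829: DF=(1 − 171/9829·(0))/(1+171/9829) = 9829/10000 ≈ 0.982900
step 2 [1y] zero: DF = P = 483/500 ≈ 0.966000
step 3 [1.5y] zero: DF = P = 957/1000 ≈ 0.957000
step 4 [2y] swap r/2=821/38238: DF=(1 − 821/38238·(0.982900+0.966000+0.957000))/(1+821/38238) = 9179/10000 ≈ 0.917900
step 5 [2.5y] zero: DF = P = 899/1000 ≈ 0.899000
step 6 [3y] zero: DF = P = 8967/10000 ≈ 0.896700
step 7 [3.5y] zero: DF = P = 543/625 ≈ 0.868800

1 1/2 9829/10000
2 1 483/500
3 3/2 957/1000
4 2 9179/10000
5 5/2 899/1000
6 3 8967/10000
7 7/2 543/625
DF(1y) = 483/500 ≈ 0.966000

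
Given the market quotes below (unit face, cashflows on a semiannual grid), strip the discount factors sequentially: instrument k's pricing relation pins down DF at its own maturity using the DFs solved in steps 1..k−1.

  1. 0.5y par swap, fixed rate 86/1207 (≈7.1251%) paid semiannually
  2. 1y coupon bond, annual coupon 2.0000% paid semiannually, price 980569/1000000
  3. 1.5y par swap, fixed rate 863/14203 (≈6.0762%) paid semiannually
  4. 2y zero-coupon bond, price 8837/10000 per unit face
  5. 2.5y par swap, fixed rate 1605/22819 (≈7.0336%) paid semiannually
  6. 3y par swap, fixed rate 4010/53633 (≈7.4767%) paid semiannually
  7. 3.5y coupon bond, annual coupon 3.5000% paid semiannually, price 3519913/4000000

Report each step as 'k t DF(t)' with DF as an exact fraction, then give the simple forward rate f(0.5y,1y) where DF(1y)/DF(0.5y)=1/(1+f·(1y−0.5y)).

step 1 [0.5y] swap r/2=43/1207: DF=(1 − 43/1207·(0))/(1+43/1207) = 1207/1250 ≈ 0.965600
step 2 [1y] bond c/2=1/100: DF=(980569/1000000 − 1/100·(0.965600))/(1+1/100) = 9613/10000 ≈ 0.961300
step 3 [1.5y] swap r/2=863/28406: DF=(1 − 863/28406·(0.965600+0.961300))/(1+863/28406) = 9137/10000 ≈ 0.913700
step 4 [2y] zero: DF = P = 8837/10000 ≈ 0.883700
step 5 [2.5y] swap r/2=1605/45638: DF=(1 − 1605/45638·(0.965600+0.961300+0.913700+0.883700))/(1+1605/45638) = 1679/2000 ≈ 0.839500
step 6 [3y] swap r/2=2005/53633: DF=(1 − 2005/53633·(0.965600+0.961300+0.913700+0.883700+0.839500))/(1+2005/53633) = 1599/2000 ≈ 0.799500
step 7 [3.5y] bond c/2=7/400: DF=(3519913/4000000 − 7/400·(0.965600+0.961300+0.913700+0.883700+0.839500+0.799500))/(1+7/400) = 3863/5000 ≈ 0.772600

1 1/2 1207/1250
2 1 9613/10000
3 3/2 9137/10000
4 2 8837/10000
5 5/2 1679/2000
6 3 1599/2000
7 7/2 3863/5000
f(0.5y,1y) = ((1207/1250)/(9613/10000) − 1)/(1/2) = 86/9613 ≈ 0.8946%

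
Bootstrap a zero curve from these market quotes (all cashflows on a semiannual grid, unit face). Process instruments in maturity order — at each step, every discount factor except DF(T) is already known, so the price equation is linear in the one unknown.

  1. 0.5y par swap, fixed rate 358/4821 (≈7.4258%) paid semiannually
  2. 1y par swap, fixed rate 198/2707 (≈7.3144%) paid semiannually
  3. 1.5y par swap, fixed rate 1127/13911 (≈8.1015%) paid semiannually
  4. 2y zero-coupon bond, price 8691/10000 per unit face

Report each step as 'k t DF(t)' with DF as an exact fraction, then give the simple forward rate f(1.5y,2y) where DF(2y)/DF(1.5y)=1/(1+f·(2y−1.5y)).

1 1/2 4821/5000
2 1 9307/10000
3 3/2 8873/10000
4 2 8691/10000
f(1.5y,2y) = ((8873/10000)/(8691/10000) − 1)/(1/2) = 364/8691 ≈ 4.1882%

step 1 [0.5y] swap r/2=179/4821: DF=(1 − 179/4821·(0))/(1+179/4821) = 4821/5000 ≈ 0.964200
step 2 [1y] swap r/2=99/2707: DF=(1 − 99/2707·(0.964200))/(1+99/2707) = 9307/10000 ≈ 0.930700
step 3 [1.5y] swap r/2=1127/27822: DF=(1 − 1127/27822·(0.964200+0.930700))/(1+1127/27822) = 8873/10000 ≈ 0.887300
step 4 [2y] zero: DF = P = 8691/10000 ≈ 0.869100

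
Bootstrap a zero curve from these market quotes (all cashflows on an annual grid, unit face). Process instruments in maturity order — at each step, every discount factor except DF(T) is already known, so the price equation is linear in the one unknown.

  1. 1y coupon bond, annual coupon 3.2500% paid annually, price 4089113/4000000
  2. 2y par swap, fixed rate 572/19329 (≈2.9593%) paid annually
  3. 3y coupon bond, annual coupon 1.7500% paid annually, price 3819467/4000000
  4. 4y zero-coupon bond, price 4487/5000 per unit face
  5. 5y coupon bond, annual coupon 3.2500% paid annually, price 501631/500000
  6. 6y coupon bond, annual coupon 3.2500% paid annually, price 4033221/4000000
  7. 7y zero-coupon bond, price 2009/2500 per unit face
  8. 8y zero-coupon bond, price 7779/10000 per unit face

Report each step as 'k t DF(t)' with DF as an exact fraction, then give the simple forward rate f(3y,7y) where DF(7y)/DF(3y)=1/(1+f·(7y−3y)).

step 1 [1y] bond c/1=13/400: DF=(4089113/4000000 − 13/400·(0))/(1+13/400) = 9901/10000 ≈ 0.990100
step 2 [2y] swap r/1=572/19329: DF=(1 − 572/19329·(0.990100))/(1+572/19329) = 2357/2500 ≈ 0.942800
step 3 [3y] bond c/1=7/400: DF=(3819467/4000000 − 7/400·(0.990100+0.942800))/(1+7/400) = 2263/2500 ≈ 0.905200
step 4 [4y] zero: DF = P = 4487/5000 ≈ 0.897400
step 5 [5y] bond c/1=13/400: DF=(501631/500000 − 13/400·(0.990100+0.942800+0.905200+0.897400))/(1+13/400) = 8541/10000 ≈ 0.854100
step 6 [6y] bond c/1=13/400: DF=(4033221/4000000 − 13/400·(0.990100+0.942800+0.905200+0.897400+0.854100))/(1+13/400) = 8321/10000 ≈ 0.832100
step 7 [7y] zero: DF = P = 2009/2500 ≈ 0.803600
step 8 [8y] zero: DF = P = 7779/10000 ≈ 0.777900

1 1 9901/10000
2 2 2357/2500
3 3 2263/2500
4 4 4487/5000
5 5 8541/10000
6 6 8321/10000
7 7 2009/2500
8 8 7779/10000
f(3y,7y) = ((2263/2500)/(2009/2500) − 1)/(4) = 127/4018 ≈ 3.1608%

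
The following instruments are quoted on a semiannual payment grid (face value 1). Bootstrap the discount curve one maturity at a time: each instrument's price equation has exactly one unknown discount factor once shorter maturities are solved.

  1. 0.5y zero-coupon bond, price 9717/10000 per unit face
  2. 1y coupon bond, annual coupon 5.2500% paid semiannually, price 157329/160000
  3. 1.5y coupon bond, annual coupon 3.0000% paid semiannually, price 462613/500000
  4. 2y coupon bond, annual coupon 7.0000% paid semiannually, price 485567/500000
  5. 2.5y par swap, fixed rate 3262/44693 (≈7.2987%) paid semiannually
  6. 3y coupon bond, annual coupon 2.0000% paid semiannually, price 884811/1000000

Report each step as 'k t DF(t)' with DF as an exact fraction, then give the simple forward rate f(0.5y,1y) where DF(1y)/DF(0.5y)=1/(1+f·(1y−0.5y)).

1 1/2 9717/10000
2 1 9333/10000
3 3/2 4417/5000
4 2 211/250
5 5/2 8369/10000
6 3 4159/5000
f(0.5y,1y) = ((9717/10000)/(9333/10000) − 1)/(1/2) = 256/3111 ≈ 8.2289%

step 1 [0.5y] zero: DF = P = 9717/10000 ≈ 0.971700
step 2 [1y] bond c/2=21/800: DF=(157329/160000 − 21/800·(0.971700))/(1+21/800) = 9333/10000 ≈ 0.933300
step 3 [1.5y] bond c/2=3/200: DF=(462613/500000 − 3/200·(0.971700+0.933300))/(1+3/200) = 4417/5000 ≈ 0.883400
step 4 [2y] bond c/2=7/200: DF=(485567/500000 − 7/200·(0.971700+0.933300+0.883400))/(1+7/200) = 211/250 ≈ 0.844000
step 5 [2.5y] swap r/2=1631/44693: DF=(1 − 1631/44693·(0.971700+0.933300+0.883400+0.844000))/(1+1631/44693) = 8369/10000 ≈ 0.836900
step 6 [3y] bond c/2=1/100: DF=(884811/1000000 − 1/100·(0.971700+0.933300+0.883400+0.844000+0.836900))/(1+1/100) = 4159/5000 ≈ 0.831800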